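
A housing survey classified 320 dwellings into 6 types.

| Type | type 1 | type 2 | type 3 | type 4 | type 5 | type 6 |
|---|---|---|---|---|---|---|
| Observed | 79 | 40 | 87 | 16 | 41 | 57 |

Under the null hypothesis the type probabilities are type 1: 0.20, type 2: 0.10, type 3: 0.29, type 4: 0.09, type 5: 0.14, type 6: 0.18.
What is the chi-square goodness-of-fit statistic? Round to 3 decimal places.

11.896

Expected counts E_i = n·p_i: 320×0.20 = 64, 320×0.10 = 32, 320×0.29 = 92.8, 320×0.09 = 28.8, 320×0.14 = 44.8, 320×0.18 = 57.6.
χ² = (79−64)²/64 + (40−32)²/32 + (87−92.8)²/92.8 + (16−28.8)²/28.8 + (41−44.8)²/44.8 + (57−57.6)²/57.6
   = 3.5156 + 2.0000 + 0.3625 + 5.6889 + 0.3223 + 0.0063
Sum = 11.896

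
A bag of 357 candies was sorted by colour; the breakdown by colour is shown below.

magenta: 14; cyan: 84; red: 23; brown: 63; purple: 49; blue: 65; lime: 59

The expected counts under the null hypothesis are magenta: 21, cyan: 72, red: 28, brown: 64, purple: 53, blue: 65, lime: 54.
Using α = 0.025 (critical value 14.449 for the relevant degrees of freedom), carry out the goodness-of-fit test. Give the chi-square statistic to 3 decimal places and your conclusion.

χ² = (14−21)²/21 + (84−72)²/72 + (23−28)²/28 + (63−64)²/64 + (49−53)²/53 + (65−65)²/65 + (59−54)²/54
   = 2.3333 + 2.0000 + 0.8929 + 0.0156 + 0.3019 + 0.0000 + 0.4630
Sum = 6.007
df = 6. Since 6.007 < 14.449, we do not reject H₀.

6.007; do not reject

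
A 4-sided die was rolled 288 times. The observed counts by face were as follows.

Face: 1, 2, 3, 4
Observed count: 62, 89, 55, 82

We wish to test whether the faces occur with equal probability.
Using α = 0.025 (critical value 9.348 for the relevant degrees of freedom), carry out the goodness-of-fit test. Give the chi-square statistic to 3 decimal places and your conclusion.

10.806; reject

Expected count for each of the 4 categories: 288/4 = 72.
1: (62 − 72)²/72 = 100/72 = 1.3889
2: (89 − 72)²/72 = 289/72 = 4.0139
3: (55 − 72)²/72 = 289/72 = 4.0139
4: (82 − 72)²/72 = 100/72 = 1.3889
Sum = 10.806
df = 3. Since 10.806 > 9.348, we reject H₀.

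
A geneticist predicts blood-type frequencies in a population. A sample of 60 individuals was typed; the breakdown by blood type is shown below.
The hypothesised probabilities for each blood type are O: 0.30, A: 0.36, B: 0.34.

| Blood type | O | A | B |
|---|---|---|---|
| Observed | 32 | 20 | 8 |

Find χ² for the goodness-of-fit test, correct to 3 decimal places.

18.545

Expected counts E_i = n·p_i: 60×0.30 = 18, 60×0.36 = 21.6, 60×0.34 = 20.4.
cat         O        E   (O−E)²/E
O          32       18    10.8889
A          20     21.6     0.1185
B           8     20.4     7.5373
Sum = 18.545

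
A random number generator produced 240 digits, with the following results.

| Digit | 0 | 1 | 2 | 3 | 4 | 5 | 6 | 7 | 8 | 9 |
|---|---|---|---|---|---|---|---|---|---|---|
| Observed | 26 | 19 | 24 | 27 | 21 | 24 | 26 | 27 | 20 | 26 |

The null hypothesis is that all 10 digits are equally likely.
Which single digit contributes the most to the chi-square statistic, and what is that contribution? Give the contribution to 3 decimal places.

Expected count for each of the 10 categories: 240/10 = 24.
cat         O        E   (O−E)²/E
0          26       24     0.1667
1          19       24     1.0417
2          24       24     0.0000
3          27       24     0.3750
4          21       24     0.3750
5          24       24     0.0000
6          26       24     0.1667
7          27       24     0.3750
8          20       24     0.6667
9          26       24     0.1667
The largest term is for 1: 1.042.

1, 1.042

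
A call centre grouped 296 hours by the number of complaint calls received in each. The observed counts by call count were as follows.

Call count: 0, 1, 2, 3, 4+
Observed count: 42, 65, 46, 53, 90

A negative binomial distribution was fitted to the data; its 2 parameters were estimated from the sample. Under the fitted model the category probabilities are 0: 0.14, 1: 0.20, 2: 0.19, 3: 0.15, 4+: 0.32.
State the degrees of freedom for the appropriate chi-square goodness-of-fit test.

2

There are k = 5 categories and 2 parameters estimated from the data, so df = 5 − 1 − 2 = 2.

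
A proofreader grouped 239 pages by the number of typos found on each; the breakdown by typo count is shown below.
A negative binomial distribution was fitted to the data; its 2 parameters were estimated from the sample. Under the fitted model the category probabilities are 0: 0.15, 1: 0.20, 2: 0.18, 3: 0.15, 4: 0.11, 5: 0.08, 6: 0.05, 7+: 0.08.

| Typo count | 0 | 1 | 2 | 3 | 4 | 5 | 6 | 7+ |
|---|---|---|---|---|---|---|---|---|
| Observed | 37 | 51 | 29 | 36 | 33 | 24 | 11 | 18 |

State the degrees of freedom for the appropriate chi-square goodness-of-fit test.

There are k = 8 categories and 2 parameters estimated from the data, so df = 8 − 1 − 2 = 5.

5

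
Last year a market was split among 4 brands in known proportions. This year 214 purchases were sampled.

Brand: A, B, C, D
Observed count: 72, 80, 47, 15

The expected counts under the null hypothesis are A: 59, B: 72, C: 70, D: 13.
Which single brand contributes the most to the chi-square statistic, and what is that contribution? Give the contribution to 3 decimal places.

C, 7.557

cat         O        E   (O−E)²/E
A          72       59     2.8644
B          80       72     0.8889
C          47       70     7.5571
D          15       13     0.3077
The largest term is for C: 7.557.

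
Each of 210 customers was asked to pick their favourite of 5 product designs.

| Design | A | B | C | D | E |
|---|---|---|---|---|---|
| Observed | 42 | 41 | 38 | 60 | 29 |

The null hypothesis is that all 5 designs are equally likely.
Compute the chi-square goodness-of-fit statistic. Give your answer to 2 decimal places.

12.14

Expected count for each of the 5 categories: 210/5 = 42.
A: (42 − 42)²/42 = 0/42 = 0.000
B: (41 − 42)²/42 = 1/42 = 0.024
C: (38 − 42)²/42 = 16/42 = 0.381
D: (60 − 42)²/42 = 324/42 = 7.714
E: (29 − 42)²/42 = 169/42 = 4.024
Sum = 12.14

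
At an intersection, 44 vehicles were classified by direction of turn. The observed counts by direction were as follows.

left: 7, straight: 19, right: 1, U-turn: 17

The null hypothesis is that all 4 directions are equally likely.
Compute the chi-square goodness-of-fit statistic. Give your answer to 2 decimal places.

19.64

Under H₀ each category has probability 1/4, so each expected count is 44/4 = 11.
χ² = (7−11)²/11 + (19−11)²/11 + (1−11)²/11 + (17−11)²/11
   = 1.455 + 5.818 + 9.091 + 3.273
Sum = 19.64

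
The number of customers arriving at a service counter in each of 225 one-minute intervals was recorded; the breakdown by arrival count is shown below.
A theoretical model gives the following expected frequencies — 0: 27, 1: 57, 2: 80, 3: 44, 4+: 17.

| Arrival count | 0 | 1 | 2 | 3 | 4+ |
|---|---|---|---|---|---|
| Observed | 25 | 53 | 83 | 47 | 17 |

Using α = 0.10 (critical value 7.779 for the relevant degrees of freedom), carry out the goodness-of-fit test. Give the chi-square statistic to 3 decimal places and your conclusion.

0.746; do not reject

cat         O        E   (O−E)²/E
0          25       27     0.1481
1          53       57     0.2807
2          83       80     0.1125
3          47       44     0.2045
4+         17       17     0.0000
Sum = 0.746
df = 4. Since 0.746 < 7.779, we do not reject H₀.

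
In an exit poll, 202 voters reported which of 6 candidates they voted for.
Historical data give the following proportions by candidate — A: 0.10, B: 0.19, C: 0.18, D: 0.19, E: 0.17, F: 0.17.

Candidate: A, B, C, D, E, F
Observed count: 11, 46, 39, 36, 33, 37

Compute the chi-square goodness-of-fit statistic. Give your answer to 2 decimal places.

6.30

Expected counts E_i = n·p_i: 202×0.10 = 20.2, 202×0.19 = 38.38, 202×0.18 = 36.36, 202×0.19 = 38.38, 202×0.17 = 34.34, 202×0.17 = 34.34.
A: (11 − 20.2)²/20.2 = 84.64/20.2 = 4.190
B: (46 − 38.38)²/38.38 = 58.0644/38.38 = 1.513
C: (39 − 36.36)²/36.36 = 6.9696/36.36 = 0.192
D: (36 − 38.38)²/38.38 = 5.6644/38.38 = 0.148
E: (33 − 34.34)²/34.34 = 1.7956/34.34 = 0.052
F: (37 − 34.34)²/34.34 = 7.0756/34.34 = 0.206
Sum = 6.30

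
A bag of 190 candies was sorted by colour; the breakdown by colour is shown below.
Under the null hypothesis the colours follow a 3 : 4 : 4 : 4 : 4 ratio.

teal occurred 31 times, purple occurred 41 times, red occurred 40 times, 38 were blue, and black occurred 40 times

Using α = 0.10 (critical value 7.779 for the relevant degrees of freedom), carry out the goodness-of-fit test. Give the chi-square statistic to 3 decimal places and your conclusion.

0.158; do not reject

Ratio total = 19. Expected counts: 190×3/19 = 30, 190×4/19 = 40, 190×4/19 = 40, 190×4/19 = 40, 190×4/19 = 40.
teal: (31 − 30)²/30 = 1/30 = 0.0333
purple: (41 − 40)²/40 = 1/40 = 0.0250
red: (40 − 40)²/40 = 0/40 = 0.0000
blue: (38 − 40)²/40 = 4/40 = 0.1000
black: (40 − 40)²/40 = 0/40 = 0.0000
Sum = 0.158
df = 4. Since 0.158 < 7.779, we do not reject H₀.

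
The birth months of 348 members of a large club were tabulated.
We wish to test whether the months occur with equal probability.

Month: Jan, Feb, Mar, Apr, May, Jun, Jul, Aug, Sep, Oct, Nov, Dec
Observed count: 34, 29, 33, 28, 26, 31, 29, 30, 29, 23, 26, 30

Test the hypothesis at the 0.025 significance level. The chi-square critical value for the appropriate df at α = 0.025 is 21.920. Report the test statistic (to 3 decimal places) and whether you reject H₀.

Expected count for each of the 12 categories: 348/12 = 29.
Jan: (34 − 29)²/29 = 25/29 = 0.8621
Feb: (29 − 29)²/29 = 0/29 = 0.0000
Mar: (33 − 29)²/29 = 16/29 = 0.5517
Apr: (28 − 29)²/29 = 1/29 = 0.0345
May: (26 − 29)²/29 = 9/29 = 0.3103
Jun: (31 − 29)²/29 = 4/29 = 0.1379
Jul: (29 − 29)²/29 = 0/29 = 0.0000
Aug: (30 − 29)²/29 = 1/29 = 0.0345
Sep: (29 − 29)²/29 = 0/29 = 0.0000
Oct: (23 − 29)²/29 = 36/29 = 1.2414
Nov: (26 − 29)²/29 = 9/29 = 0.3103
Dec: (30 − 29)²/29 = 1/29 = 0.0345
Sum = 3.517
df = 11. Since 3.517 < 21.920, we do not reject H₀.

3.517; do not reject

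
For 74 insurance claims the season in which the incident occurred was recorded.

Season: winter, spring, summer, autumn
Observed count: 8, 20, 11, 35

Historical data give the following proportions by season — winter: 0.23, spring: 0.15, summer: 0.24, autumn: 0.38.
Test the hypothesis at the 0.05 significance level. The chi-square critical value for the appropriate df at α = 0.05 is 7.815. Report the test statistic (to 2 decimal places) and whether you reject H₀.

Expected counts E_i = n·p_i: 74×0.23 = 17.02, 74×0.15 = 11.1, 74×0.24 = 17.76, 74×0.38 = 28.12.
cat         O        E   (O−E)²/E
winter      8    17.02      4.780
spring     20     11.1      7.136
summer     11    17.76      2.573
autumn     35    28.12      1.683
Sum = 16.17
df = 3. Since 16.17 > 7.815, we reject H₀.

16.17; reject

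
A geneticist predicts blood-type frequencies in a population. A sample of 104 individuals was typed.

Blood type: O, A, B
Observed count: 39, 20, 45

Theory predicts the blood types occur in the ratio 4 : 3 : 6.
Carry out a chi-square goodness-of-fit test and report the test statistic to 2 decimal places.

Ratio total = 13. Expected counts: 104×4/13 = 32, 104×3/13 = 24, 104×6/13 = 48.
χ² = (39−32)²/32 + (20−24)²/24 + (45−48)²/48
   = 1.531 + 0.667 + 0.188
Sum = 2.39

2.39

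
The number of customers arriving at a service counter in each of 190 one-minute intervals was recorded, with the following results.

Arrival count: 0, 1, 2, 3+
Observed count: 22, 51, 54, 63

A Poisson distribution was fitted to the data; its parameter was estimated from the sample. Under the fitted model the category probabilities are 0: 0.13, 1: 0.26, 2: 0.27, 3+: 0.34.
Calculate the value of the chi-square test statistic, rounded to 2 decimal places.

Expected counts E_i = n·p_i: 190×0.13 = 24.7, 190×0.26 = 49.4, 190×0.27 = 51.3, 190×0.34 = 64.6.
cat         O        E   (O−E)²/E
0          22     24.7      0.295
1          51     49.4      0.052
2          54     51.3      0.142
3+         63     64.6      0.040
Sum = 0.53

0.53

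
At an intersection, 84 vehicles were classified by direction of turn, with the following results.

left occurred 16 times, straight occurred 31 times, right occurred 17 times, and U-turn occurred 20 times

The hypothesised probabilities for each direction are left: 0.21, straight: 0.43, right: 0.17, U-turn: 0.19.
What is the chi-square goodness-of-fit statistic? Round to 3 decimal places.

Expected counts E_i = n·p_i: 84×0.21 = 17.64, 84×0.43 = 36.12, 84×0.17 = 14.28, 84×0.19 = 15.96.
left: (16 − 17.64)²/17.64 = 2.6896/17.64 = 0.1525
straight: (31 − 36.12)²/36.12 = 26.2144/36.12 = 0.7258
right: (17 − 14.28)²/14.28 = 7.3984/14.28 = 0.5181
U-turn: (20 − 15.96)²/15.96 = 16.3216/15.96 = 1.0227
Sum = 2.419

2.419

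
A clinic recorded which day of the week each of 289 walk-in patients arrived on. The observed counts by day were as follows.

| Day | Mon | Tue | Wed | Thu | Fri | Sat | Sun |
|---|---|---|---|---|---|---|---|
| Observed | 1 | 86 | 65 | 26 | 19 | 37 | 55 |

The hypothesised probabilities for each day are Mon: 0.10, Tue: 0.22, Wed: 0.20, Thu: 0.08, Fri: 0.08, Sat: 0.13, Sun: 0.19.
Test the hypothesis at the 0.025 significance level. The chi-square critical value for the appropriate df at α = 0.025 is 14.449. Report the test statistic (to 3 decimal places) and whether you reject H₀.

Expected counts E_i = n·p_i: 289×0.10 = 28.9, 289×0.22 = 63.58, 289×0.20 = 57.8, 289×0.08 = 23.12, 289×0.08 = 23.12, 289×0.13 = 37.57, 289×0.19 = 54.91.
Mon: (1 − 28.9)²/28.9 = 778.41/28.9 = 26.9346
Tue: (86 − 63.58)²/63.58 = 502.6564/63.58 = 7.9059
Wed: (65 − 57.8)²/57.8 = 51.84/57.8 = 0.8969
Thu: (26 − 23.12)²/23.12 = 8.2944/23.12 = 0.3588
Fri: (19 − 23.12)²/23.12 = 16.9744/23.12 = 0.7342
Sat: (37 − 37.57)²/37.57 = 0.3249/37.57 = 0.0086
Sun: (55 − 54.91)²/54.91 = 0.0081/54.91 = 0.0001
Sum = 36.839
df = 6. Since 36.839 > 14.449, we reject H₀.

36.839; reject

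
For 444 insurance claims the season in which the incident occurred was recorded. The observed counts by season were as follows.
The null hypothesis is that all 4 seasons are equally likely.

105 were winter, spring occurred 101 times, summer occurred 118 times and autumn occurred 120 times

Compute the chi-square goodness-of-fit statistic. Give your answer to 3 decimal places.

2.396

Under H₀ each category has probability 1/4, so each expected count is 444/4 = 111.
winter: (105 − 111)²/111 = 36/111 = 0.3243
spring: (101 − 111)²/111 = 100/111 = 0.9009
summer: (118 − 111)²/111 = 49/111 = 0.4414
autumn: (120 − 111)²/111 = 81/111 = 0.7297
Sum = 2.396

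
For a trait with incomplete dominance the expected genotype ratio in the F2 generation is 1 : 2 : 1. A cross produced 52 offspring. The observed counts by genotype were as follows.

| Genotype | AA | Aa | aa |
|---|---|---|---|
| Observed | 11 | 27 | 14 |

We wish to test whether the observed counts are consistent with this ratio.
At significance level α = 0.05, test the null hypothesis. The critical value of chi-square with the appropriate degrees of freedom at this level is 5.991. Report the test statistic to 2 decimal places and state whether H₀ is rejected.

0.42; do not reject

Ratio total = 4. Expected counts: 52×1/4 = 13, 52×2/4 = 26, 52×1/4 = 13.
AA: (11 − 13)²/13 = 4/13 = 0.308
Aa: (27 − 26)²/26 = 1/26 = 0.038
aa: (14 − 13)²/13 = 1/13 = 0.077
Sum = 0.42
df = 2. Since 0.42 < 5.991, we do not reject H₀.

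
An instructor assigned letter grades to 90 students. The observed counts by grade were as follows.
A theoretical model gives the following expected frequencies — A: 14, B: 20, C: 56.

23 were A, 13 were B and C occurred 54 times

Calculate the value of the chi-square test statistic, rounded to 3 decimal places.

8.307

A: (23 − 14)²/14 = 81/14 = 5.7857
B: (13 − 20)²/20 = 49/20 = 2.4500
C: (54 − 56)²/56 = 4/56 = 0.0714
Sum = 8.307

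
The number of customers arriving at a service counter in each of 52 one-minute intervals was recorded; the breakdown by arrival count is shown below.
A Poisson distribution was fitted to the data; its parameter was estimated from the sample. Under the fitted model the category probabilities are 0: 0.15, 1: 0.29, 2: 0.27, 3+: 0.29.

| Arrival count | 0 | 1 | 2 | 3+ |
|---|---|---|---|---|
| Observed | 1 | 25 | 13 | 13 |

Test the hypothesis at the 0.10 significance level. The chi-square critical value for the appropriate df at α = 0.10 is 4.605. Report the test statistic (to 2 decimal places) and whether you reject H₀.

12.82; reject

Expected counts E_i = n·p_i: 52×0.15 = 7.8, 52×0.29 = 15.08, 52×0.27 = 14.04, 52×0.29 = 15.08.
cat         O        E   (O−E)²/E
0           1      7.8      5.928
1          25    15.08      6.526
2          13    14.04      0.077
3+         13    15.08      0.287
Sum = 12.82
df = 2. Since 12.82 > 4.605, we reject H₀.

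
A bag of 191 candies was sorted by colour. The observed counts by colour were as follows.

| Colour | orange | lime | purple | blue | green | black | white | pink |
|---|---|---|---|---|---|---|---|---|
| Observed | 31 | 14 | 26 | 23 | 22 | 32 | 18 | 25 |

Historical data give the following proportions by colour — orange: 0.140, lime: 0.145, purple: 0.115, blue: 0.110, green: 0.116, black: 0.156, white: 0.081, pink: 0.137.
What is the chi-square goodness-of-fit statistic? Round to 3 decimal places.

Expected counts E_i = n·p_i: 191×0.140 = 26.74, 191×0.145 = 27.695, 191×0.115 = 21.965, 191×0.110 = 21.01, 191×0.116 = 22.156, 191×0.156 = 29.796, 191×0.081 = 15.471, 191×0.137 = 26.167.
χ² = (31−26.74)²/26.74 + (14−27.695)²/27.695 + (26−21.965)²/21.965 + (23−21.01)²/21.01 + (22−22.156)²/22.156 + (32−29.796)²/29.796 + (18−15.471)²/15.471 + (25−26.167)²/26.167
   = 0.6787 + 6.7721 + 0.7412 + 0.1885 + 0.0011 + 0.1630 + 0.4134 + 0.0520
Sum = 9.010

9.010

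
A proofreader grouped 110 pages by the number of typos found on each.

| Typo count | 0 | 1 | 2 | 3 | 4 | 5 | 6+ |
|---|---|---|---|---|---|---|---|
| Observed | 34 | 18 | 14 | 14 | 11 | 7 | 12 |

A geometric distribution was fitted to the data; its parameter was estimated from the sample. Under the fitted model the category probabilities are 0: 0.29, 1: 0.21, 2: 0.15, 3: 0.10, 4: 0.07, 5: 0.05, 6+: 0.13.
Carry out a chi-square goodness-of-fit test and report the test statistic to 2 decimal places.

Expected counts E_i = n·p_i: 110×0.29 = 31.9, 110×0.21 = 23.1, 110×0.15 = 16.5, 110×0.10 = 11, 110×0.07 = 7.7, 110×0.05 = 5.5, 110×0.13 = 14.3.
χ² = (34−31.9)²/31.9 + (18−23.1)²/23.1 + (14−16.5)²/16.5 + (14−11)²/11 + (11−7.7)²/7.7 + (7−5.5)²/5.5 + (12−14.3)²/14.3
   = 0.138 + 1.126 + 0.379 + 0.818 + 1.414 + 0.409 + 0.370
Sum = 4.65

4.65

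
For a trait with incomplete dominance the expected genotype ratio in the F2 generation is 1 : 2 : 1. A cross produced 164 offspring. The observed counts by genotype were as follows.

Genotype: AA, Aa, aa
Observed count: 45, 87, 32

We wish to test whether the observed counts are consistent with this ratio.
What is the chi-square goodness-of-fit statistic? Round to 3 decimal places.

Ratio total = 4. Expected counts: 164×1/4 = 41, 164×2/4 = 82, 164×1/4 = 41.
χ² = (45−41)²/41 + (87−82)²/82 + (32−41)²/41
   = 0.3902 + 0.3049 + 1.9756
Sum = 2.671

2.671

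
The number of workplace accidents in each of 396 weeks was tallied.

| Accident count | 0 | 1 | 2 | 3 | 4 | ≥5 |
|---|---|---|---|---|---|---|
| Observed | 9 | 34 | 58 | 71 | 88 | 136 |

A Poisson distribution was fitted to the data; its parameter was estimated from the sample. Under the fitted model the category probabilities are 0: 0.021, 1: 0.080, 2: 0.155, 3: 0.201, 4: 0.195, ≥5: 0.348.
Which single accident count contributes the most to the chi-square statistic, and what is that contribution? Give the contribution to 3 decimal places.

4, 1.505

Expected counts E_i = n·p_i: 396×0.021 = 8.316, 396×0.080 = 31.68, 396×0.155 = 61.38, 396×0.201 = 79.596, 396×0.195 = 77.22, 396×0.348 = 137.808.
χ² = (9−8.316)²/8.316 + (34−31.68)²/31.68 + (58−61.38)²/61.38 + (71−79.596)²/79.596 + (88−77.22)²/77.22 + (136−137.808)²/137.808
   = 0.0563 + 0.1699 + 0.1861 + 0.9283 + 1.5049 + 0.0237
The largest term is for 4: 1.505.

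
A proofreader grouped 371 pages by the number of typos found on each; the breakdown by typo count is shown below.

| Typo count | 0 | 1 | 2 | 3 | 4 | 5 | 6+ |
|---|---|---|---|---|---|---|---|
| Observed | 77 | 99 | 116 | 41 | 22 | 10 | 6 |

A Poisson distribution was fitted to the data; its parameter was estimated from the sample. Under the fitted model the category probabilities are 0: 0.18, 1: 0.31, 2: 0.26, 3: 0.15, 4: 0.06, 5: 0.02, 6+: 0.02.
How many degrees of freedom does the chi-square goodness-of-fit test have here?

There are k = 7 categories and 1 parameter estimated from the data, so df = 7 − 1 − 1 = 5.

5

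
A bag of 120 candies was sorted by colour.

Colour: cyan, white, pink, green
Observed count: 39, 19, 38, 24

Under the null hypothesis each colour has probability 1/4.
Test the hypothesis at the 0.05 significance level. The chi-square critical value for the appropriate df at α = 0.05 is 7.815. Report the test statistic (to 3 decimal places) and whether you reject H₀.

10.067; reject

Under H₀ each category has probability 1/4, so each expected count is 120/4 = 30.
χ² = (39−30)²/30 + (19−30)²/30 + (38−30)²/30 + (24−30)²/30
   = 2.7000 + 4.0333 + 2.1333 + 1.2000
Sum = 10.067
df = 3. Since 10.067 > 7.815, we reject H₀.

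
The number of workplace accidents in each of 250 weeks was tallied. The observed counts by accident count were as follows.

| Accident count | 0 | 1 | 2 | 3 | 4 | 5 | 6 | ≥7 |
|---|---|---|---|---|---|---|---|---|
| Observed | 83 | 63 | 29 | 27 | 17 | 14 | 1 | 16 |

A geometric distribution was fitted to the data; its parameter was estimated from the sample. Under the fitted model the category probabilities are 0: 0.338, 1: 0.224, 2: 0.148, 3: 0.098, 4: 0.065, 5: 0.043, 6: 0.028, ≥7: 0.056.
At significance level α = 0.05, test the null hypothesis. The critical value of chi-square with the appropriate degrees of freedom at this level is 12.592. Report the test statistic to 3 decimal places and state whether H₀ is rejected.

9.332; do not reject

Expected counts E_i = n·p_i: 250×0.338 = 84.5, 250×0.224 = 56, 250×0.148 = 37, 250×0.098 = 24.5, 250×0.065 = 16.25, 250×0.043 = 10.75, 250×0.028 = 7, 250×0.056 = 14.
cat         O        E   (O−E)²/E
0          83     84.5     0.0266
1          63       56     0.8750
2          29       37     1.7297
3          27     24.5     0.2551
4          17    16.25     0.0346
5          14    10.75     0.9826
6           1        7     5.1429
≥7         16       14     0.2857
Sum = 9.332
df = 6. Since 9.332 < 12.592, we do not reject H₀.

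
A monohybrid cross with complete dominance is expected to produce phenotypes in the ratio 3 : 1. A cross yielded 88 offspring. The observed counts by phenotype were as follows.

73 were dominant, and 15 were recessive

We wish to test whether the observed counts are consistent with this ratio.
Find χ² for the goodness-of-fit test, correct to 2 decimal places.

2.97

Ratio total = 4. Expected counts: 88×3/4 = 66, 88×1/4 = 22.
cat            O        E   (O−E)²/E
dominant      73       66      0.742
recessive     15       22      2.227
Sum = 2.97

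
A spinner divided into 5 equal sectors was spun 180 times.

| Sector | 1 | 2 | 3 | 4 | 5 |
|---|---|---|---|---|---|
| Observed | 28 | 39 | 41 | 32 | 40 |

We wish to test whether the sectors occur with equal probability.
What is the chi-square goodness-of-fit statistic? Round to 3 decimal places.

Under H₀ each category has probability 1/5, so each expected count is 180/5 = 36.
cat         O        E   (O−E)²/E
1          28       36     1.7778
2          39       36     0.2500
3          41       36     0.6944
4          32       36     0.4444
5          40       36     0.4444
Sum = 3.611

3.611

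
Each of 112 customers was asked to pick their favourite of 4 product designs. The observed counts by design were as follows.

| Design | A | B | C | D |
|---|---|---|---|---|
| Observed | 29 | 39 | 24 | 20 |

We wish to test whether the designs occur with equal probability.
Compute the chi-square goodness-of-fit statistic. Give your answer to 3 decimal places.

7.214

Expected count for each of the 4 categories: 112/4 = 28.
cat         O        E   (O−E)²/E
A          29       28     0.0357
B          39       28     4.3214
C          24       28     0.5714
D          20       28     2.2857
Sum = 7.214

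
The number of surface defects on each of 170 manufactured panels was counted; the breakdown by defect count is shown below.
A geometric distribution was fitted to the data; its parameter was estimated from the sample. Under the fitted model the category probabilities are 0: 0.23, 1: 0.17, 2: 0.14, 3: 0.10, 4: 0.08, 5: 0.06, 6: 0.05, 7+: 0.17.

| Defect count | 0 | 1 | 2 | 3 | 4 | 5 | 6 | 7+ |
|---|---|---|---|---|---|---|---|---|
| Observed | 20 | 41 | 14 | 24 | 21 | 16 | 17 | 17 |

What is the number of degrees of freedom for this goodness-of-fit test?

6

There are k = 8 categories and 1 parameter estimated from the data, so df = 8 − 1 − 1 = 6.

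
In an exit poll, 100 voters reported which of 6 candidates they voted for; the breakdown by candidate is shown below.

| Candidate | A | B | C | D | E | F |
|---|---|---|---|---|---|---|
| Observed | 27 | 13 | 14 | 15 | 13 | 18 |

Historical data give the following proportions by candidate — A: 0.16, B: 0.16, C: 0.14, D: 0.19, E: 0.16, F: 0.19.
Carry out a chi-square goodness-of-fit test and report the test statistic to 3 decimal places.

Expected counts E_i = n·p_i: 100×0.16 = 16, 100×0.16 = 16, 100×0.14 = 14, 100×0.19 = 19, 100×0.16 = 16, 100×0.19 = 19.
cat         O        E   (O−E)²/E
A          27       16     7.5625
B          13       16     0.5625
C          14       14     0.0000
D          15       19     0.8421
E          13       16     0.5625
F          18       19     0.0526
Sum = 9.582

9.582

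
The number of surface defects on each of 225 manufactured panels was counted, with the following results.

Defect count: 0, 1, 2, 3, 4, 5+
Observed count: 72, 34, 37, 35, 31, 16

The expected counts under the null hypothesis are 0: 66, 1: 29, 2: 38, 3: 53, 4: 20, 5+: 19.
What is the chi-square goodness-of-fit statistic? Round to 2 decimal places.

14.07

χ² = (72−66)²/66 + (34−29)²/29 + (37−38)²/38 + (35−53)²/53 + (31−20)²/20 + (16−19)²/19
   = 0.545 + 0.862 + 0.026 + 6.113 + 6.050 + 0.474
Sum = 14.07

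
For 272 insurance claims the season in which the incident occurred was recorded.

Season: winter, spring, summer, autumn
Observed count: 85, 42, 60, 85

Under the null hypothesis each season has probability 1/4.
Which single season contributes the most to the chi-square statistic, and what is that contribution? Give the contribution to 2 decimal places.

spring, 9.94

Under H₀ each category has probability 1/4, so each expected count is 272/4 = 68.
cat         O        E   (O−E)²/E
winter     85       68      4.250
spring     42       68      9.941
summer     60       68      0.941
autumn     85       68      4.250
The largest term is for spring: 9.94.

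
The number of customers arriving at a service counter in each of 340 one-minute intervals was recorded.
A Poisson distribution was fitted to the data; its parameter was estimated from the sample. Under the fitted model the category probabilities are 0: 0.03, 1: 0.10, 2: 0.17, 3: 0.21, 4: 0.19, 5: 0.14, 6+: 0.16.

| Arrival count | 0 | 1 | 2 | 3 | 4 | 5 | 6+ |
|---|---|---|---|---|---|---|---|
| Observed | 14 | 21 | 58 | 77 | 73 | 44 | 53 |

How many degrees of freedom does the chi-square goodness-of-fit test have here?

5

There are k = 7 categories and 1 parameter estimated from the data, so df = 7 − 1 − 1 = 5.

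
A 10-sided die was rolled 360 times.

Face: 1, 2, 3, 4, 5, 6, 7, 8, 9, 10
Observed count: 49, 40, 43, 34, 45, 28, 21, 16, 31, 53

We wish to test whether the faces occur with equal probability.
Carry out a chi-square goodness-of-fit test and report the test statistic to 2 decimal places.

36.72

Under H₀ each category has probability 1/10, so each expected count is 360/10 = 36.
χ² = (49−36)²/36 + (40−36)²/36 + (43−36)²/36 + (34−36)²/36 + (45−36)²/36 + (28−36)²/36 + (21−36)²/36 + (16−36)²/36 + (31−36)²/36 + (53−36)²/36
   = 4.694 + 0.444 + 1.361 + 0.111 + 2.250 + 1.778 + 6.250 + 11.111 + 0.694 + 8.028
Sum = 36.72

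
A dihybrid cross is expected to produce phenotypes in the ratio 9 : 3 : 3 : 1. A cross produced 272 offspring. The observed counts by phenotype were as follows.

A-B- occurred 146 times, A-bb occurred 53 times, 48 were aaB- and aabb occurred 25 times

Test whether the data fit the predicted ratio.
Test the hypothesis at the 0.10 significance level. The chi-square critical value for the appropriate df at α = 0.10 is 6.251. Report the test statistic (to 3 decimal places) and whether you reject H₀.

4.340; do not reject

Ratio total = 16. Expected counts: 272×9/16 = 153, 272×3/16 = 51, 272×3/16 = 51, 272×1/16 = 17.
A-B-: (146 − 153)²/153 = 49/153 = 0.3203
A-bb: (53 − 51)²/51 = 4/51 = 0.0784
aaB-: (48 − 51)²/51 = 9/51 = 0.1765
aabb: (25 − 17)²/17 = 64/17 = 3.7647
Sum = 4.340
df = 3. Since 4.340 < 6.251, we do not reject H₀.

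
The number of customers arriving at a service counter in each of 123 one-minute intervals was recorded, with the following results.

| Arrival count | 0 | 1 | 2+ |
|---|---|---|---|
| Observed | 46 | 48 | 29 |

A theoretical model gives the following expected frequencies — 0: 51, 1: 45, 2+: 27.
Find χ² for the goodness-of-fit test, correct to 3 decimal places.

0.838

0: (46 − 51)²/51 = 25/51 = 0.4902
1: (48 − 45)²/45 = 9/45 = 0.2000
2+: (29 − 27)²/27 = 4/27 = 0.1481
Sum = 0.838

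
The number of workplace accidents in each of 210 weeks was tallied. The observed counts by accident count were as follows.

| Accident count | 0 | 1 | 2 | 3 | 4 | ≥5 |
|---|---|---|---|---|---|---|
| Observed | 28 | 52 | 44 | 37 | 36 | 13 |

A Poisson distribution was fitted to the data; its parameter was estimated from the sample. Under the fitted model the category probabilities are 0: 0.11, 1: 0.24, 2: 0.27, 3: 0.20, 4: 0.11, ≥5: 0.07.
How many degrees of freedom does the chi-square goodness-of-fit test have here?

There are k = 6 categories and 1 parameter estimated from the data, so df = 6 − 1 − 1 = 4.

4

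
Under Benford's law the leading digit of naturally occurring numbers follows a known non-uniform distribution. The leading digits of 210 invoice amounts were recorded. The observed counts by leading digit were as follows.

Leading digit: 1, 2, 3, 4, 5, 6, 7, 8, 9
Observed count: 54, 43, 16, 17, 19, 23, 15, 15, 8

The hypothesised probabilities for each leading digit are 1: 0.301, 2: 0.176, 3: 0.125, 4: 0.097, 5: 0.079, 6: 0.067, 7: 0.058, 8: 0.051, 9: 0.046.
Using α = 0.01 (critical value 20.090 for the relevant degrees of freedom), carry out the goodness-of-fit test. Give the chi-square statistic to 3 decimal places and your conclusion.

15.563; do not reject

Expected counts E_i = n·p_i: 210×0.301 = 63.21, 210×0.176 = 36.96, 210×0.125 = 26.25, 210×0.097 = 20.37, 210×0.079 = 16.59, 210×0.067 = 14.07, 210×0.058 = 12.18, 210×0.051 = 10.71, 210×0.046 = 9.66.
χ² = (54−63.21)²/63.21 + (43−36.96)²/36.96 + (16−26.25)²/26.25 + (17−20.37)²/20.37 + (19−16.59)²/16.59 + (23−14.07)²/14.07 + (15−12.18)²/12.18 + (15−10.71)²/10.71 + (8−9.66)²/9.66
   = 1.3419 + 0.9871 + 4.0024 + 0.5575 + 0.3501 + 5.6677 + 0.6529 + 1.7184 + 0.2853
Sum = 15.563
df = 8. Since 15.563 < 20.090, we do not reject H₀.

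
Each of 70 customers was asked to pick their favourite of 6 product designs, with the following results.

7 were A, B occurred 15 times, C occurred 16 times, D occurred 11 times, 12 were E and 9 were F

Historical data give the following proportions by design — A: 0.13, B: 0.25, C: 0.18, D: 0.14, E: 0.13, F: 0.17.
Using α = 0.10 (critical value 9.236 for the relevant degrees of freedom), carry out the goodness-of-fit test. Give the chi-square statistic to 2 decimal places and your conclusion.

3.54; do not reject

Expected counts E_i = n·p_i: 70×0.13 = 9.1, 70×0.25 = 17.5, 70×0.18 = 12.6, 70×0.14 = 9.8, 70×0.13 = 9.1, 70×0.17 = 11.9.
χ² = (7−9.1)²/9.1 + (15−17.5)²/17.5 + (16−12.6)²/12.6 + (11−9.8)²/9.8 + (12−9.1)²/9.1 + (9−11.9)²/11.9
   = 0.485 + 0.357 + 0.917 + 0.147 + 0.924 + 0.707
Sum = 3.54
df = 5. Since 3.54 < 9.236, we do not reject H₀.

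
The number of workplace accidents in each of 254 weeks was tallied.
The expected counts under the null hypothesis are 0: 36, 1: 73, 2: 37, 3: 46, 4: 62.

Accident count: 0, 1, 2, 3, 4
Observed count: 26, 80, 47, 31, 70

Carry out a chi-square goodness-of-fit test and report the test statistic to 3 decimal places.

12.075

0: (26 − 36)²/36 = 100/36 = 2.7778
1: (80 − 73)²/73 = 49/73 = 0.6712
2: (47 − 37)²/37 = 100/37 = 2.7027
3: (31 − 46)²/46 = 225/46 = 4.8913
4: (70 − 62)²/62 = 64/62 = 1.0323
Sum = 12.075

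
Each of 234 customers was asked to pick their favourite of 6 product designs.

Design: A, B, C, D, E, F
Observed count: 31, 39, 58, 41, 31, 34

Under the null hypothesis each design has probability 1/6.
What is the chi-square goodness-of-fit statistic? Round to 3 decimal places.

Under H₀ each category has probability 1/6, so each expected count is 234/6 = 39.
cat         O        E   (O−E)²/E
A          31       39     1.6410
B          39       39     0.0000
C          58       39     9.2564
D          41       39     0.1026
E          31       39     1.6410
F          34       39     0.6410
Sum = 13.282

13.282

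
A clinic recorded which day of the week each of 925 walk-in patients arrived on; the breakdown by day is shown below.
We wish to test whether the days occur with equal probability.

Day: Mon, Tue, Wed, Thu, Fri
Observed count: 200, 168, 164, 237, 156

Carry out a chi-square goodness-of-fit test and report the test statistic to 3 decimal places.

Under H₀ each category has probability 1/5, so each expected count is 925/5 = 185.
Mon: (200 − 185)²/185 = 225/185 = 1.2162
Tue: (168 − 185)²/185 = 289/185 = 1.5622
Wed: (164 − 185)²/185 = 441/185 = 2.3838
Thu: (237 − 185)²/185 = 2704/185 = 14.6162
Fri: (156 − 185)²/185 = 841/185 = 4.5459
Sum = 24.324

24.324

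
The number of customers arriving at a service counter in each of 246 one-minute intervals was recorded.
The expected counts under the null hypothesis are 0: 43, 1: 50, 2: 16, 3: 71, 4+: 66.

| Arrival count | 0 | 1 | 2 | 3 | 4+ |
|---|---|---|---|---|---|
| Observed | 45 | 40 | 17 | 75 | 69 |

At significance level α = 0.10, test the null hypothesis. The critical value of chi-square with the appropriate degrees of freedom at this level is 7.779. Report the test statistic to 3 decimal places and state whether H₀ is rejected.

2.517; do not reject

0: (45 − 43)²/43 = 4/43 = 0.0930
1: (40 − 50)²/50 = 100/50 = 2.0000
2: (17 − 16)²/16 = 1/16 = 0.0625
3: (75 − 71)²/71 = 16/71 = 0.2254
4+: (69 − 66)²/66 = 9/66 = 0.1364
Sum = 2.517
df = 4. Since 2.517 < 7.779, we do not reject H₀.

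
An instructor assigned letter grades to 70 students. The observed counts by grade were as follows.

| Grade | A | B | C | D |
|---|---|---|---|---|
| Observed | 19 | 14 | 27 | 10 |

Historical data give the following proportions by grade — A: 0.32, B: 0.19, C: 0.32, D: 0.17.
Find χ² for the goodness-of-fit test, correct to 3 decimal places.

Expected counts E_i = n·p_i: 70×0.32 = 22.4, 70×0.19 = 13.3, 70×0.32 = 22.4, 70×0.17 = 11.9.
χ² = (19−22.4)²/22.4 + (14−13.3)²/13.3 + (27−22.4)²/22.4 + (10−11.9)²/11.9
   = 0.5161 + 0.0368 + 0.9446 + 0.3034
Sum = 1.801

1.801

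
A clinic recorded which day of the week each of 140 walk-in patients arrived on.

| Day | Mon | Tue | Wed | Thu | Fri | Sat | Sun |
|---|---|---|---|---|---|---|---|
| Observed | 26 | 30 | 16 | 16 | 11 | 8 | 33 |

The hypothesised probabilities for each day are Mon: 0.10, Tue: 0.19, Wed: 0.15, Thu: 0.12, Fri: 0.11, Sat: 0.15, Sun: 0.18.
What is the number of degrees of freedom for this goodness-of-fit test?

6

There are k = 7 categories and no parameters were estimated from the data, so df = 7 − 1 = 6.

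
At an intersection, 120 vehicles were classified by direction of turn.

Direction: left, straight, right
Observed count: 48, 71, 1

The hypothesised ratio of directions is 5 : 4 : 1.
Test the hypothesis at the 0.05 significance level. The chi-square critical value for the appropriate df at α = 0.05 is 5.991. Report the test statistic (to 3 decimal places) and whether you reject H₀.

23.504; reject

Ratio total = 10. Expected counts: 120×5/10 = 60, 120×4/10 = 48, 120×1/10 = 12.
cat           O        E   (O−E)²/E
left         48       60     2.4000
straight     71       48    11.0208
right         1       12    10.0833
Sum = 23.504
df = 2. Since 23.504 > 5.991, we reject H₀.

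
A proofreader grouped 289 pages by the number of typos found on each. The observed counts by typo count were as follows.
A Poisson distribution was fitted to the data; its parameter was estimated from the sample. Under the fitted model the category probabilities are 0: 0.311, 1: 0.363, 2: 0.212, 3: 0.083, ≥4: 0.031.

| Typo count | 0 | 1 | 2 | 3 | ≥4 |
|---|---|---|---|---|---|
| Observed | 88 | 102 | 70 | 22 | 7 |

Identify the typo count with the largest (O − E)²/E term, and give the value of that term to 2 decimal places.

2, 1.24

Expected counts E_i = n·p_i: 289×0.311 = 89.879, 289×0.363 = 104.907, 289×0.212 = 61.268, 289×0.083 = 23.987, 289×0.031 = 8.959.
χ² = (88−89.879)²/89.879 + (102−104.907)²/104.907 + (70−61.268)²/61.268 + (22−23.987)²/23.987 + (7−8.959)²/8.959
   = 0.039 + 0.081 + 1.244 + 0.165 + 0.428
The largest term is for 2: 1.24.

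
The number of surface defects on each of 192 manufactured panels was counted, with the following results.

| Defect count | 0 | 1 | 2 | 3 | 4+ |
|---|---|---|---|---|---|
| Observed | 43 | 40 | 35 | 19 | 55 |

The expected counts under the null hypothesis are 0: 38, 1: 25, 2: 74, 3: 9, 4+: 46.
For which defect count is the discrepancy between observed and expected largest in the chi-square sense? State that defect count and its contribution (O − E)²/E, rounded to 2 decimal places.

2, 20.55

cat         O        E   (O−E)²/E
0          43       38      0.658
1          40       25      9.000
2          35       74     20.554
3          19        9     11.111
4+         55       46      1.761
The largest term is for 2: 20.55.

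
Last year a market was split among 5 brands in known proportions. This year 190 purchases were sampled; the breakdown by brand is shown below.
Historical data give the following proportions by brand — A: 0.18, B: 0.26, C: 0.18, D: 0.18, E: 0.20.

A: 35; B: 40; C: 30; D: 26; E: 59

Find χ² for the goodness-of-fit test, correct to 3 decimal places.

Expected counts E_i = n·p_i: 190×0.18 = 34.2, 190×0.26 = 49.4, 190×0.18 = 34.2, 190×0.18 = 34.2, 190×0.20 = 38.
cat         O        E   (O−E)²/E
A          35     34.2     0.0187
B          40     49.4     1.7887
C          30     34.2     0.5158
D          26     34.2     1.9661
E          59       38    11.6053
Sum = 15.895

15.895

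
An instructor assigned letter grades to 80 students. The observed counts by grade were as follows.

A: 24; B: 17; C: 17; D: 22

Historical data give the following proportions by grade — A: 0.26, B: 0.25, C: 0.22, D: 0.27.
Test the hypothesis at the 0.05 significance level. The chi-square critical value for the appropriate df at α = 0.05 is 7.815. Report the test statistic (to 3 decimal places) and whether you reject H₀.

0.970; do not reject

Expected counts E_i = n·p_i: 80×0.26 = 20.8, 80×0.25 = 20, 80×0.22 = 17.6, 80×0.27 = 21.6.
χ² = (24−20.8)²/20.8 + (17−20)²/20 + (17−17.6)²/17.6 + (22−21.6)²/21.6
   = 0.4923 + 0.4500 + 0.0205 + 0.0074
Sum = 0.970
df = 3. Since 0.970 < 7.815, we do not reject H₀.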